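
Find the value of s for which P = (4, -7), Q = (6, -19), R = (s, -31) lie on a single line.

Collinearity: (R − P) must be parallel to (Q − P) = (2, -12).
Cross-multiplying the components: (s − 4)·(-12) = (-24)·(2).
Solving gives s = 8.

8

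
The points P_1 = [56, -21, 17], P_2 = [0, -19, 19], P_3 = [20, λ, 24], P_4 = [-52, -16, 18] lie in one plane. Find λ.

Coplanarity ⇔ det[P_1P_2; P_1P_3; P_1P_4] = 0.
Expanding, this is linear in λ: (160)λ + (3520) = 0.
So λ = -22.

-22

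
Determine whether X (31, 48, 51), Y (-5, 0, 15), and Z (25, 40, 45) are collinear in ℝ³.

XY = (-36, -48, -36), XZ = (-6, -8, -6).
Each component of XZ is 1/6 times the corresponding component of XY, so XZ = 1/6·XY and the points are collinear.

Yes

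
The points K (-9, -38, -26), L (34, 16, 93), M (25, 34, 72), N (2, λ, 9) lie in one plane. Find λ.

10

Normal to plane KLM: n = (-3276, -168, 1260); plane equation n·P = 3108.
Requiring n·N = 3108: (-168)λ + (4788) = 3108.
So λ = 10.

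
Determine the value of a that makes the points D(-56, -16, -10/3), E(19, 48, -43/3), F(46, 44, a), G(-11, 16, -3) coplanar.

11

The points are coplanar iff DE · (DF × DG) = 0.
Expanding, this is linear in a: (480)a + (-5280) = 0.
So a = 11.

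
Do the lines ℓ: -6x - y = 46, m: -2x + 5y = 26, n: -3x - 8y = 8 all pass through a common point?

Intersecting ℓ and m: solving the 2×2 system gives (x, y) = (-8, 2).
Substitute into n: (-3)(-8) + (-8)(2) = 8.
This equals 8, so (-8, 2) lies on all three lines and they are concurrent.

Yes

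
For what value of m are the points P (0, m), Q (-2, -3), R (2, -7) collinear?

Collinearity: (P − Q) must be parallel to (R − Q) = (4, -4).
Cross-multiplying the components: (m − (-3))·(4) = (2)·(-4).
Solving gives m = -5.

-5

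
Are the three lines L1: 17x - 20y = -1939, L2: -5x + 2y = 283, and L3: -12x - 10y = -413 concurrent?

No

The three lines meet at one point iff the augmented coefficient matrix [aᵢ bᵢ cᵢ] has rank < 3, i.e. its determinant vanishes.
Here the determinant is -198.
Nonzero, so no common point exists.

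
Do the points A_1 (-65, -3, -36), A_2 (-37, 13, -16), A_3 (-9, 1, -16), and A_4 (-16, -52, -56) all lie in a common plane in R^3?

Yes

The four points are coplanar iff the 3×3 determinant with rows A_1A_2, A_1A_3, A_1A_4 is zero.
Rows: (28, 16, 20), (56, 4, 20), (49, -49, -20).
Expanding along the first row: (28)(900) − (16)(-2100) + (20)(-2940) = 0.
Zero determinant ⇒ coplanar.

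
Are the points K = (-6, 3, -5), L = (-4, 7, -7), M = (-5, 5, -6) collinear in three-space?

KL = (2, 4, -2), KM = (1, 2, -1).
Each component of KM is 1/2 times the corresponding component of KL, so KM = 1/2·KL and the points are collinear.

Yes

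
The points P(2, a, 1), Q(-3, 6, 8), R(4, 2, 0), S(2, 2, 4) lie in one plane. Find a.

4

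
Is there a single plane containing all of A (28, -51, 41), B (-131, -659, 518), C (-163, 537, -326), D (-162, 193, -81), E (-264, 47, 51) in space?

The plane through A, B, C has normal n = AB × AC = (-57340, -149460, -209620) and equation n·P = -2577480.
Checking the remaining points: n·D = -2577480, n·E = -2577480.
All equal -2577480, so all 5 points lie in one plane.

Yes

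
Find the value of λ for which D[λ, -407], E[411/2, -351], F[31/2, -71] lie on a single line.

487/2

The three points are collinear iff det[DE; DF] = 0.
This determinant is linear in λ: (-280)λ + (68180) = 0, so λ = 487/2.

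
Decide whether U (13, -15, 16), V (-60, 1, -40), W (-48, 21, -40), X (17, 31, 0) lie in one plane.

Yes

A normal to the plane through U, V, W is n = UV × UW = (1120, -672, -1652).
The plane has equation n·P = -1792. For X: n·X = -1792.
Equal, so X lies in the plane and all four are coplanar.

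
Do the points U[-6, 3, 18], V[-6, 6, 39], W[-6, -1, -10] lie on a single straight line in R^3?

Yes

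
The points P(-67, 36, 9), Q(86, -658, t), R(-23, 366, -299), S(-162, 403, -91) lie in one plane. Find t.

243

Normal to plane PRS: n = (80036, 33660, 47498); plane equation n·X = -3723170.
Requiring n·Q = -3723170: (47498)t + (-15265184) = -3723170.
So t = 243.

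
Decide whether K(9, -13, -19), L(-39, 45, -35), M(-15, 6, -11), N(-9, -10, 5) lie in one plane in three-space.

Yes

A normal to the plane through K, L, M is n = KL × KM = (768, 768, 480).
The plane has equation n·P = -12192. For N: n·N = -12192.
Equal, so N lies in the plane and all four are coplanar.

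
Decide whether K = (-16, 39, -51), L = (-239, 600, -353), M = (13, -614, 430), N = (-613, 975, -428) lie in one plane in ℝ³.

No

With K as base: KL = (-223, 561, -302), KM = (29, -653, 481), KN = (-597, 936, -377).
KM × KN = (-204035, -276224, -362697).
KL · (KM × KN) = 72635.
Since 72635 ≠ 0, the four points are not coplanar.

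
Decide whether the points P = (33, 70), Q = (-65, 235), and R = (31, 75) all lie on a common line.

No

PQ = (-98, 165), PR = (-2, 5).
det[PQ; PR] = (-98)(5) − (165)(-2) = -160.
The determinant is nonzero, so they are not collinear.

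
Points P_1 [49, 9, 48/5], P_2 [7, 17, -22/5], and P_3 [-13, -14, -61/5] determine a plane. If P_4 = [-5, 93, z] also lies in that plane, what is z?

Coplanarity requires P_1P_2 · (P_1P_3 × P_1P_4) = 0.
P_1P_2 = (-42, 8, -14), P_1P_3 = (-62, -23, -109/5); the triple product is linear in z with coefficient 1462 and constant term 8772.
Setting it to zero: z = -6.

-6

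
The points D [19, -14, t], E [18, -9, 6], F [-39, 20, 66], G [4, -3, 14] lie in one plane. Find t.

-22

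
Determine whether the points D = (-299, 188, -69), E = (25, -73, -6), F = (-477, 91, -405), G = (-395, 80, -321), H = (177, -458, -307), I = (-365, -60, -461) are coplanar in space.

The plane through D, E, F has normal n = DE × DF = (93807, 97650, -77886) and equation n·P = -4315959.
Checking the remaining points: n·G = -4240359, n·H = -4208859, n·I = -4193109.
Since n·G = -4240359 ≠ -4315959, G is off the plane and the points are not all coplanar.

No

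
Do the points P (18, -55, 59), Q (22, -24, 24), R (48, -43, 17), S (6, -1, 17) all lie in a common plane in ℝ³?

A normal to the plane through P, Q, R is n = PQ × PR = (-882, -882, -882).
The plane has equation n·X = -19404. For S: n·S = -19404.
Equal, so S lies in the plane and all four are coplanar.

Yes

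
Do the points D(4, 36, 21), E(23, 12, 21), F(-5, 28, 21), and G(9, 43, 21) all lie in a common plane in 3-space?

With D as base: DE = (19, -24, 0), DF = (-9, -8, 0), DG = (5, 7, 0).
DF × DG = (0, 0, -23).
DE · (DF × DG) = 0.
The scalar triple product vanishes, so the four points are coplanar.

Yes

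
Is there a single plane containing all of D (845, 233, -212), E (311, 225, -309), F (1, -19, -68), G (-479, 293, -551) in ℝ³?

No

A normal to the plane through D, E, F is n = DE × DF = (-25596, 158764, 127816).
The plane has equation n·P = -11733600. For G: n·G = -11648280.
-11648280 ≠ -11733600, so G is off the plane.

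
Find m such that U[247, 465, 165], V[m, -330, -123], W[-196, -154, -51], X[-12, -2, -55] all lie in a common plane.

Normal to plane UWX: n = (35308, -41516, 46560); plane equation n·P = -2901464.
Requiring n·V = -2901464: (35308)m + (7973400) = -2901464.
So m = -308.

-308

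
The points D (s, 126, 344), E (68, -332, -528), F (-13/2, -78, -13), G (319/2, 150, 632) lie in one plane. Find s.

The points are coplanar iff DE · (DF × DG) = 0.
Expanding, this is linear in s: (-46410)s + (-6427785) = 0.
So s = -277/2.

-277/2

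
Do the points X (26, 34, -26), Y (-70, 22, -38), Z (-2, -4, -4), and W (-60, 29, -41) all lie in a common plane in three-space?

Yes

With X as base: XY = (-96, -12, -12), XZ = (-28, -38, 22), XW = (-86, -5, -15).
XZ × XW = (680, -2312, -3128).
XY · (XZ × XW) = 0.
The scalar triple product vanishes, so the four points are coplanar.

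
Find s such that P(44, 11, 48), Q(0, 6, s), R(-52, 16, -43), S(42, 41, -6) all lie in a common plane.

19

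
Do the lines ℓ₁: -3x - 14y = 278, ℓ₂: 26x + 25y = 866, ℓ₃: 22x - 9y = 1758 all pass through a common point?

Lines aᵢx + bᵢy = cᵢ with pairwise distinct directions are concurrent exactly when det[aᵢ bᵢ cᵢ] = 0.
Here the determinant is 0.
It vanishes, so the lines are concurrent at (66, -34).

Yes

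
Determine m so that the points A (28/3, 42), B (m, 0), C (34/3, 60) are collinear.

14/3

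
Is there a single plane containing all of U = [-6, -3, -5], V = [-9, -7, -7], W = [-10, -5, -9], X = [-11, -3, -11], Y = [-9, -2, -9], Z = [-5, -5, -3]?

The plane through U, V, W has normal n = UV × UW = (12, -4, -10) and equation n·P = -10.
Checking the remaining points: n·X = -10, n·Y = -10, n·Z = -10.
All equal -10, so all 6 points lie in one plane.

Yes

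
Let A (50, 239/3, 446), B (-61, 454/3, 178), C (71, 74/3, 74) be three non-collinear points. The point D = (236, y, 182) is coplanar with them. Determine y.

-331/3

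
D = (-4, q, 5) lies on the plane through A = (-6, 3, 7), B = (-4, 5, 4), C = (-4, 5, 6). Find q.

5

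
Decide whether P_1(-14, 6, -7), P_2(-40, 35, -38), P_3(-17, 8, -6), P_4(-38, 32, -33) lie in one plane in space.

A normal to the plane through P_1, P_2, P_3 is n = P_1P_2 × P_1P_3 = (91, 119, 35).
The plane has equation n·P = -805. For P_4: n·P_4 = -805.
Equal, so P_4 lies in the plane and all four are coplanar.

Yes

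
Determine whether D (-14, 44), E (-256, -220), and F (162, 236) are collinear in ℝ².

Yes

DE = (-242, -264), DF = (176, 192).
Checking proportionality: DF = -8/11·DE, so the vectors are parallel and the points are collinear.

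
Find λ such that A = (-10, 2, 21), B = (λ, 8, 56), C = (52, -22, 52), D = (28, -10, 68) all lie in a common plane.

The points are coplanar iff AB · (AC × AD) = 0.
Expanding, this is linear in λ: (-756)λ + (-12096) = 0.
So λ = -16.

-16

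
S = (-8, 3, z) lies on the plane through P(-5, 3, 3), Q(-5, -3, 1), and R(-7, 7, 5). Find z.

A normal to the plane is n = PQ × PR = (-4, 4, -12).
S lies in the plane iff n · PS = 0.
This gives (-12)z + (48) = 0, so z = 4.

4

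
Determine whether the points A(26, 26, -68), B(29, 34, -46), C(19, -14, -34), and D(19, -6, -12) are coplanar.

No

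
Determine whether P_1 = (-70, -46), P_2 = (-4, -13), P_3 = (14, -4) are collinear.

Yes

P_1P_2 = (66, 33), P_1P_3 = (84, 42).
Twice the signed area of △P_1P_2P_3 is (66)(42) − (33)(84) = 0.
The triangle is degenerate (zero area), so the points are collinear.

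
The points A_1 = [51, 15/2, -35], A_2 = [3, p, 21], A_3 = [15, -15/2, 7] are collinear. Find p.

Direction A_1A_3 = (-36, -15, 42). From the x-coordinate of A_2, the parameter along the line is τ = (3 − 51)/(-36) = 4/3.
Then p = 15/2 + 4/3·(-15) = -25/2.

-25/2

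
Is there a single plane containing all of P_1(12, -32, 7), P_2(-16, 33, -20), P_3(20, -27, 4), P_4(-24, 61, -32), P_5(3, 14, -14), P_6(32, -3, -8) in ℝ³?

The plane through P_1, P_2, P_3 has normal n = P_1P_2 × P_1P_3 = (-60, -300, -660) and equation n·P = 4260.
Checking the remaining points: n·P_4 = 4260, n·P_5 = 4860, n·P_6 = 4260.
Since n·P_5 = 4860 ≠ 4260, P_5 is off the plane and the points are not all coplanar.

No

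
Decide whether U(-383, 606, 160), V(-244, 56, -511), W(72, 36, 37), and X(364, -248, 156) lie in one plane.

No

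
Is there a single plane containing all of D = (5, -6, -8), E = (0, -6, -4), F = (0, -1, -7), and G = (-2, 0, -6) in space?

With D as base: DE = (-5, 0, 4), DF = (-5, 5, 1), DG = (-7, 6, 2).
DF × DG = (4, 3, 5).
DE · (DF × DG) = 0.
The scalar triple product vanishes, so the four points are coplanar.

Yes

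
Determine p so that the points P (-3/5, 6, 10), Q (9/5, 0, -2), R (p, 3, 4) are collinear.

Collinearity requires PQ × PR = 0; each component is linear in p.
The y-component gives (-12)p + (36/5) = 0, so p = 3/5.
The remaining components then also vanish.

3/5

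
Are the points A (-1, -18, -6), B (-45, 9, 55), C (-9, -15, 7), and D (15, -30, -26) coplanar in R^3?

A normal to the plane through A, B, C is n = AB × AC = (168, 84, 84).
The plane has equation n·P = -2184. For D: n·D = -2184.
Equal, so D lies in the plane and all four are coplanar.

Yes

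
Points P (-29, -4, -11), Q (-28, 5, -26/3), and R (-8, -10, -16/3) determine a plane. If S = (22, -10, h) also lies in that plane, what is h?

14/3

The plane through P, Q, R has equation 65x + (130/3)y − 195z = 260/3.
Substituting S: (-195)h + (2990/3) = 260/3, so h = 14/3.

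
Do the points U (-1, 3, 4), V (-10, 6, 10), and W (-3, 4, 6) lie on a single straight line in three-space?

UV = (-9, 3, 6), UW = (-2, 1, 2).
UV × UW = (0, 6, -3).
The cross product is nonzero, so the points do not lie on one line.

No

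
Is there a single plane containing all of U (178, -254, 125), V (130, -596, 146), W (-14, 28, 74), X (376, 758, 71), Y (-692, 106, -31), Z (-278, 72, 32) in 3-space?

The plane through U, V, W has normal n = UV × UW = (11520, -6480, -79200) and equation n·P = -6203520.
Checking the remaining points: n·X = -6203520, n·Y = -6203520, n·Z = -6203520.
All equal -6203520, so all 6 points lie in one plane.

Yes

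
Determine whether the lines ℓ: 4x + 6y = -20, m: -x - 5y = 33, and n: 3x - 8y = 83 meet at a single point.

Lines aᵢx + bᵢy = cᵢ with pairwise distinct directions are concurrent exactly when det[aᵢ bᵢ cᵢ] = 0.
Here the determinant is 28.
Nonzero, so no common point exists.

No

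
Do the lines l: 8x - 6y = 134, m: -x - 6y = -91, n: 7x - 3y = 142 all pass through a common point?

Lines aᵢx + bᵢy = cᵢ with pairwise distinct directions are concurrent exactly when det[aᵢ bᵢ cᵢ] = 0.
Here the determinant is 0.
It vanishes, so the lines are concurrent at (25, 11).

Yes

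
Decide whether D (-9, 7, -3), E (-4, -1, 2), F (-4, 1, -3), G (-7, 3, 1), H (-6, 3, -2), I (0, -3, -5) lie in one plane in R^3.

Yes

The plane through D, E, F has normal n = DE × DF = (30, 25, 10) and equation n·P = -125.
Checking the remaining points: n·G = -125, n·H = -125, n·I = -125.
All equal -125, so all 6 points lie in one plane.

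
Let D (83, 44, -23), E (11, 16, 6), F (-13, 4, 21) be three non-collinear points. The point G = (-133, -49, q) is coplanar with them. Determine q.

82

A normal to the plane is n = DE × DF = (-72, 384, 192).
G lies in the plane iff n · DG = 0.
This gives (192)q + (-15744) = 0, so q = 82.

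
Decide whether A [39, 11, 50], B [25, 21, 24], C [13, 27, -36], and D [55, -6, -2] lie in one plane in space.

A normal to the plane through A, B, C is n = AB × AC = (-444, -528, 36).
The plane has equation n·P = -21324. For D: n·D = -21324.
Equal, so D lies in the plane and all four are coplanar.

Yes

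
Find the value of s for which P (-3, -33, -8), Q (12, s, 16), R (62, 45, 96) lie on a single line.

-15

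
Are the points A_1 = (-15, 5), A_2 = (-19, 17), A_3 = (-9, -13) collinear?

Yes

A_1A_2 = (-4, 12), A_1A_3 = (6, -18).
Twice the signed area of △A_1A_2A_3 is (-4)(-18) − (12)(6) = 0.
The triangle is degenerate (zero area), so the points are collinear.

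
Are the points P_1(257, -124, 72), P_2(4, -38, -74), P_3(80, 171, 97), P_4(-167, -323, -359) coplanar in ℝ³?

No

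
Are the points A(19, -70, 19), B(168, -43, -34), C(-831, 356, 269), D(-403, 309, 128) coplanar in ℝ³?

Yes

The four points are coplanar iff the 3×3 determinant with rows AB, AC, AD is zero.
Rows: (149, 27, -53), (-850, 426, 250), (-422, 379, 109).
Expanding along the first row: (149)(-48316) − (27)(12850) + (-53)(-142378) = 0.
Zero determinant ⇒ coplanar.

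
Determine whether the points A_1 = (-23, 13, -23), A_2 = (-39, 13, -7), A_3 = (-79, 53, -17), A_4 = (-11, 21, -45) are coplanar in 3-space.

Yes

With A_1 as base: A_1A_2 = (-16, 0, 16), A_1A_3 = (-56, 40, 6), A_1A_4 = (12, 8, -22).
A_1A_3 × A_1A_4 = (-928, -1160, -928).
A_1A_2 · (A_1A_3 × A_1A_4) = 0.
The scalar triple product vanishes, so the four points are coplanar.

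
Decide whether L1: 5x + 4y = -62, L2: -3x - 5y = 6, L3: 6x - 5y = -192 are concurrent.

Lines aᵢx + bᵢy = cᵢ with pairwise distinct directions are concurrent exactly when det[aᵢ bᵢ cᵢ] = 0.
Here the determinant is 0.
It vanishes, so the lines are concurrent at (-22, 12).

Yes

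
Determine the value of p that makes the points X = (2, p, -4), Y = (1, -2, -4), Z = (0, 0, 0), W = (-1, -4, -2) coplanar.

The points are coplanar iff XY · (XZ × XW) = 0.
Expanding, this is linear in p: (6)p + (0) = 0.
So p = 0.

0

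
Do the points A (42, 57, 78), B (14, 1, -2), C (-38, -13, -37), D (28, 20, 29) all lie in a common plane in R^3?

No

A normal to the plane through A, B, C is n = AB × AC = (840, 3180, -2520).
The plane has equation n·P = 19980. For D: n·D = 14040.
14040 ≠ 19980, so D is off the plane.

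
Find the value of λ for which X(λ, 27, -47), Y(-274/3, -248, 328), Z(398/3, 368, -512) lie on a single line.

26/3

Collinearity requires XY × XZ = 0; each component is linear in λ.
The y-component gives (-840)λ + (7280) = 0, so λ = 26/3.
The remaining components then also vanish.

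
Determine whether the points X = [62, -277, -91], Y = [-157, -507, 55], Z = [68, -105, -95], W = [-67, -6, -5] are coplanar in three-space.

Yes

With X as base: XY = (-219, -230, 146), XZ = (6, 172, -4), XW = (-129, 271, 86).
XZ × XW = (15876, 0, 23814).
XY · (XZ × XW) = 0.
The scalar triple product vanishes, so the four points are coplanar.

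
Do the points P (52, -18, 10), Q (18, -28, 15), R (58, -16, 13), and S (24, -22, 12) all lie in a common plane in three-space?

No

A normal to the plane through P, Q, R is n = PQ × PR = (-40, 132, -8).
The plane has equation n·X = -4536. For S: n·S = -3960.
-3960 ≠ -4536, so S is off the plane.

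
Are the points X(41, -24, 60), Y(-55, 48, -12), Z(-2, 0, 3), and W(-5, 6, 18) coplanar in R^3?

No

A normal to the plane through X, Y, Z is n = XY × XZ = (-2376, -2376, 792).
The plane has equation n·P = 7128. For W: n·W = 11880.
11880 ≠ 7128, so W is off the plane.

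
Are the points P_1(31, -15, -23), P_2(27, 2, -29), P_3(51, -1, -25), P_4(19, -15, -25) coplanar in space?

With P_1 as base: P_1P_2 = (-4, 17, -6), P_1P_3 = (20, 14, -2), P_1P_4 = (-12, 0, -2).
P_1P_3 × P_1P_4 = (-28, 64, 168).
P_1P_2 · (P_1P_3 × P_1P_4) = 192.
Since 192 ≠ 0, the four points are not coplanar.

No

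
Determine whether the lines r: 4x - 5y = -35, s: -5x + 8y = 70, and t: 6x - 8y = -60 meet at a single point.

Yes

The three lines meet at one point iff the augmented coefficient matrix [aᵢ bᵢ cᵢ] has rank < 3, i.e. its determinant vanishes.
Here the determinant is 0.
It vanishes, so the lines are concurrent at (10, 15).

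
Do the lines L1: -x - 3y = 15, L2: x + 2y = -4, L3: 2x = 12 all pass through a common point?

No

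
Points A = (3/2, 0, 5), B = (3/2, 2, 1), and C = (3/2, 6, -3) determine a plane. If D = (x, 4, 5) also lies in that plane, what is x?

3/2

Coplanarity requires AB · (AC × AD) = 0.
AB = (0, 2, -4), AC = (0, 6, -8); the triple product is linear in x with coefficient 8 and constant term -12.
Setting it to zero: x = 3/2.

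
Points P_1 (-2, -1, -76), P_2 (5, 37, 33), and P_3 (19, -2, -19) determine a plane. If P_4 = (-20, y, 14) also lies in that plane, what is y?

59

Coplanarity requires P_1P_2 · (P_1P_3 × P_1P_4) = 0.
P_1P_2 = (7, 38, 109), P_1P_3 = (21, -1, 57); the triple product is linear in y with coefficient 1890 and constant term -111510.
Setting it to zero: y = 59.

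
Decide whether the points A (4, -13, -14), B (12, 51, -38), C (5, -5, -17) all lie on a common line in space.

AB = (8, 64, -24), AC = (1, 8, -3).
Each component of AC is 1/8 times the corresponding component of AB, so AC = 1/8·AB and the points are collinear.

Yes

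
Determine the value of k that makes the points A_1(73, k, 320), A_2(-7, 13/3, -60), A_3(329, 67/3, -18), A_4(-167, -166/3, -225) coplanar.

139

Coplanarity ⇔ det[A_1A_2; A_1A_3; A_1A_4] = 0.
Expanding, this is linear in k: (-48720)k + (6772080) = 0.
So k = 139.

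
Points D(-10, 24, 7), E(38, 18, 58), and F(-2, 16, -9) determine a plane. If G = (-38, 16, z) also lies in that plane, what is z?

-63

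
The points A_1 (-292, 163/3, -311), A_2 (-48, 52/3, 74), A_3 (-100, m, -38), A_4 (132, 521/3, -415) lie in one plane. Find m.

97/3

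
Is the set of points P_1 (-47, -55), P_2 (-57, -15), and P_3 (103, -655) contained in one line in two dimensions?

P_1P_2 = (-10, 40), P_1P_3 = (150, -600).
Checking proportionality: P_1P_3 = -15·P_1P_2, so the vectors are parallel and the points are collinear.

Yes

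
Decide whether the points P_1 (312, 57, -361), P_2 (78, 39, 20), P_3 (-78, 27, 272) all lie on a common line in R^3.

No

P_1P_2 = (-234, -18, 381), P_1P_3 = (-390, -30, 633).
P_1P_2 × P_1P_3 = (36, -468, 0).
The cross product is nonzero, so the points do not lie on one line.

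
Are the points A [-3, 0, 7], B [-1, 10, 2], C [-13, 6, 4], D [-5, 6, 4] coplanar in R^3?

The four points are coplanar iff the 3×3 determinant with rows AB, AC, AD is zero.
Rows: (2, 10, -5), (-10, 6, -3), (-2, 6, -3).
Expanding along the first row: (2)(0) − (10)(24) + (-5)(-48) = 0.
Zero determinant ⇒ coplanar.

Yes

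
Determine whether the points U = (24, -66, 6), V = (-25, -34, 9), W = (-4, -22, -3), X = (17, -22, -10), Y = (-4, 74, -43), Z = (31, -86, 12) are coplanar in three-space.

The plane through U, V, W has normal n = UV × UW = (-420, -525, -1260) and equation n·P = 17010.
Checking the remaining points: n·X = 17010, n·Y = 17010, n·Z = 17010.
All equal 17010, so all 6 points lie in one plane.

Yes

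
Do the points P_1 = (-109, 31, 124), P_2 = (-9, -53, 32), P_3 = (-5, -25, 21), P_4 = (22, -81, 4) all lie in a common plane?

No

With P_1 as base: P_1P_2 = (100, -84, -92), P_1P_3 = (104, -56, -103), P_1P_4 = (131, -112, -120).
P_1P_3 × P_1P_4 = (-4816, -1013, -4312).
P_1P_2 · (P_1P_3 × P_1P_4) = 196.
Since 196 ≠ 0, the four points are not coplanar.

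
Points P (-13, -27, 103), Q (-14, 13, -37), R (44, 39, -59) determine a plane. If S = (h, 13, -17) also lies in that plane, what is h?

The plane through P, Q, R has equation 2760x − 8142y − 2346z = -57684.
Substituting S: (2760)h + (-65964) = -57684, so h = 3.

3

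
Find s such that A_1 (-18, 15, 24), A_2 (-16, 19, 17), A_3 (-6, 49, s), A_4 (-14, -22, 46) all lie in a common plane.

Normal to plane A_1A_2A_4: n = (-171, -72, -90); plane equation n·P = -162.
Requiring n·A_3 = -162: (-90)s + (-2502) = -162.
So s = -26.

-26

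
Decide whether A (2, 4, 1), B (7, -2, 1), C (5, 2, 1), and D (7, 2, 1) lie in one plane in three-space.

With A as base: AB = (5, -6, 0), AC = (3, -2, 0), AD = (5, -2, 0).
AC × AD = (0, 0, 4).
AB · (AC × AD) = 0.
The scalar triple product vanishes, so the four points are coplanar.

Yes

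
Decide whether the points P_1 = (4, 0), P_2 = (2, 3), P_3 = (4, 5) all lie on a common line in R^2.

P_1P_2 = (-2, 3), P_1P_3 = (0, 5).
Twice the signed area of △P_1P_2P_3 is (-2)(5) − (3)(0) = -10.
The area is nonzero, so the three points are not collinear.

No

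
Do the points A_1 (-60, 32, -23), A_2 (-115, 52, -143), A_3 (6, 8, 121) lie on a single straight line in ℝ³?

A_1A_2 = (-55, 20, -120), A_1A_3 = (66, -24, 144).
A_1A_2 × A_1A_3 = (0, 0, 0).
The cross product vanishes, so the three points are collinear.

Yes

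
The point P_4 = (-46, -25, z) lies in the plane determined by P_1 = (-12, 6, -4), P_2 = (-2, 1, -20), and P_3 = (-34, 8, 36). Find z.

The plane through P_1, P_2, P_3 has equation −168x − 48y − 90z = 2088.
Substituting P_4: (-90)z + (8928) = 2088, so z = 76.

76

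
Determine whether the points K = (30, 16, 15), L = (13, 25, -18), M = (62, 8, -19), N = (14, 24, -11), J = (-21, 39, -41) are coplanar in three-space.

Yes

The plane through K, L, M has normal n = KL × KM = (-570, -1634, -152) and equation n·P = -45524.
Checking the remaining points: n·N = -45524, n·J = -45524.
All equal -45524, so all 5 points lie in one plane.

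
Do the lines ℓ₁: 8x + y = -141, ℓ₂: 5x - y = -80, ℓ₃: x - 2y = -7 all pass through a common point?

Yes

The three lines meet at one point iff the augmented coefficient matrix [aᵢ bᵢ cᵢ] has rank < 3, i.e. its determinant vanishes.
Here the determinant is 0.
It vanishes, so the lines are concurrent at (-17, -5).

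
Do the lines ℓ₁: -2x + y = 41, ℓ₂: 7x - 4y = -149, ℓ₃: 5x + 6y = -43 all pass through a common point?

No

Lines aᵢx + bᵢy = cᵢ with pairwise distinct directions are concurrent exactly when det[aᵢ bᵢ cᵢ] = 0.
Here the determinant is -34.
Nonzero, so no common point exists.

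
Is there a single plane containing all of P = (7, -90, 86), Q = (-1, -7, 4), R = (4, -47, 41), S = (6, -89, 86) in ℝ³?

A normal to the plane through P, Q, R is n = PQ × PR = (-209, -114, -95).
The plane has equation n·X = 627. For S: n·S = 722.
722 ≠ 627, so S is off the plane.

No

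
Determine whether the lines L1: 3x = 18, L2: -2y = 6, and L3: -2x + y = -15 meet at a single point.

Yes

The three lines meet at one point iff the augmented coefficient matrix [aᵢ bᵢ cᵢ] has rank < 3, i.e. its determinant vanishes.
Here the determinant is 0.
It vanishes, so the lines are concurrent at (6, -3).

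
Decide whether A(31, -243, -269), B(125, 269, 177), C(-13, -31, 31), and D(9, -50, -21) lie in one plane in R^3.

Yes

The four points are coplanar iff the 3×3 determinant with rows AB, AC, AD is zero.
Rows: (94, 512, 446), (-44, 212, 300), (-22, 193, 248).
Expanding along the first row: (94)(-5324) − (512)(-4312) + (446)(-3828) = 0.
Zero determinant ⇒ coplanar.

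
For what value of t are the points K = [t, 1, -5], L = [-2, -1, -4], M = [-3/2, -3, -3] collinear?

-5/2

Direction LM = (1/2, -2, 1). From the y-coordinate of K, the parameter along the line is τ = (1 − (-1))/(-2) = -1.
Then t = (-2) + (-1)·(1/2) = -5/2.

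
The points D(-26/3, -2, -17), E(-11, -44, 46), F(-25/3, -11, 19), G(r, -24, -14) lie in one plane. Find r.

-11

Normal to plane DEF: n = (-945, 105, 35); plane equation n·P = 7385.
Requiring n·G = 7385: (-945)r + (-3010) = 7385.
So r = -11.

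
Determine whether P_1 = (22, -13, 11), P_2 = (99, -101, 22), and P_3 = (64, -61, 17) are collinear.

P_1P_2 = (77, -88, 11), P_1P_3 = (42, -48, 6).
Each component of P_1P_3 is 6/11 times the corresponding component of P_1P_2, so P_1P_3 = 6/11·P_1P_2 and the points are collinear.

Yes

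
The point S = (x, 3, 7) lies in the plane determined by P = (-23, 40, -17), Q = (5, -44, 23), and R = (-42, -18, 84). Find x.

-14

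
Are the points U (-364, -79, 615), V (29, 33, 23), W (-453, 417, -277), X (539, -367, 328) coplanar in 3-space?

No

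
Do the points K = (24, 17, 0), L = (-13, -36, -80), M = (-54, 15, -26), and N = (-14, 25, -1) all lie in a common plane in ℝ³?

A normal to the plane through K, L, M is n = KL × KM = (1218, 5278, -4060).
The plane has equation n·P = 118958. For N: n·N = 118958.
Equal, so N lies in the plane and all four are coplanar.

Yes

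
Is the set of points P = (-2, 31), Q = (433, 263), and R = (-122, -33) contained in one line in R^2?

Yes

PQ = (435, 232), PR = (-120, -64).
Twice the signed area of △PQR is (435)(-64) − (232)(-120) = 0.
The triangle is degenerate (zero area), so the points are collinear.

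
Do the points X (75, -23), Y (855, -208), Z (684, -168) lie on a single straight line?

No

XY = (780, -185), XZ = (609, -145).
det[XY; XZ] = (780)(-145) − (-185)(609) = -435.
The determinant is nonzero, so they are not collinear.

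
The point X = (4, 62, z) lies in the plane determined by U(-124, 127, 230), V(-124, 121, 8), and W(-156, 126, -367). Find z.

65

The plane through U, V, W has equation 3360x + 7104y − 192z = 441408.
Substituting X: (-192)z + (453888) = 441408, so z = 65.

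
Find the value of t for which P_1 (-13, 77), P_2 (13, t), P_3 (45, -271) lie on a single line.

-79

The three points are collinear iff det[P_1P_2; P_1P_3] = 0.
This determinant is linear in t: (-58)t + (-4582) = 0, so t = -79.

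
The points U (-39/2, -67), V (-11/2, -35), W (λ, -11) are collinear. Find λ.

Collinearity: (W − U) must be parallel to (V − U) = (14, 32).
Cross-multiplying the components: (λ − (-39/2))·(32) = (56)·(14).
Solving gives λ = 5.

5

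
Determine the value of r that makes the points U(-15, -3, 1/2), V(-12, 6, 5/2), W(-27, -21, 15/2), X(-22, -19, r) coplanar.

Normal to plane UVW: n = (99, -45, 54); plane equation n·P = -1323.
Requiring n·X = -1323: (54)r + (-1323) = -1323.
So r = 0.

0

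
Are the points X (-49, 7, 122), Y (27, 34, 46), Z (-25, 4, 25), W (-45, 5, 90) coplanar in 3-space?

No

The four points are coplanar iff the 3×3 determinant with rows XY, XZ, XW is zero.
Rows: (76, 27, -76), (24, -3, -97), (4, -2, -32).
Expanding along the first row: (76)(-98) − (27)(-380) + (-76)(-36) = 5548.
Nonzero ⇒ not coplanar.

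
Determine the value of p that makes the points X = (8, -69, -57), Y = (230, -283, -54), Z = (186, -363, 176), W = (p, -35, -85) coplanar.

Normal to plane XYZ: n = (-48980, -51192, -27176); plane equation n·P = 4689440.
Requiring n·W = 4689440: (-48980)p + (4101680) = 4689440.
So p = -12.

-12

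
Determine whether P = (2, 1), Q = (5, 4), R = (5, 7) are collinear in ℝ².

No

PQ = (3, 3), PR = (3, 6).
If collinear, PR would be a scalar multiple of PQ. But (3)·(6) ≠ (3)·(3) (difference 9), so they are not parallel; the points are not collinear.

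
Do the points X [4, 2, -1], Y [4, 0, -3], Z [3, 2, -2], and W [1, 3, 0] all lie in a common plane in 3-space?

No

A normal to the plane through X, Y, Z is n = XY × XZ = (2, 2, -2).
The plane has equation n·P = 14. For W: n·W = 8.
8 ≠ 14, so W is off the plane.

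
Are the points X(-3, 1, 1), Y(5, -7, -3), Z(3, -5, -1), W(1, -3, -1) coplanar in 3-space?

Yes

A normal to the plane through X, Y, Z is n = XY × XZ = (-8, -8, 0).
The plane has equation n·P = 16. For W: n·W = 16.
Equal, so W lies in the plane and all four are coplanar.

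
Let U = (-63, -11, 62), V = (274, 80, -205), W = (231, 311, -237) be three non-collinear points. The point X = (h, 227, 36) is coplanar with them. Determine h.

The plane through U, V, W has equation 58765x + 22265y + 81760z = 1122010.
Substituting X: (58765)h + (7997515) = 1122010, so h = -117.

-117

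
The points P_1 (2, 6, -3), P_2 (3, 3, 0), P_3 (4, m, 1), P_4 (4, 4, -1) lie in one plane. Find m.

2

Normal to plane P_1P_2P_4: n = (0, 4, 4); plane equation n·P = 12.
Requiring n·P_3 = 12: (4)m + (4) = 12.
So m = 2.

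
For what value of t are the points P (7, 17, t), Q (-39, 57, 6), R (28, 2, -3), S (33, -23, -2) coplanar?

Coplanarity ⇔ det[PQ; PR; PS] = 0.
Expanding, this is linear in t: (1400)t + (0) = 0.
So t = 0.

0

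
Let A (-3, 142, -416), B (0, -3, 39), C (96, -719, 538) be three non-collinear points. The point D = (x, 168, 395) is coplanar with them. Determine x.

-45

Coplanarity requires AB · (AC × AD) = 0.
AB = (3, -145, 455), AC = (99, -861, 954); the triple product is linear in x with coefficient 253425 and constant term 11404125.
Setting it to zero: x = -45.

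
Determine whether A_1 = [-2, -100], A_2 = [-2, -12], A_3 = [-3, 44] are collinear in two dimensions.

No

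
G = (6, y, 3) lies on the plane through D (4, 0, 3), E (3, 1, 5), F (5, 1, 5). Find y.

A normal to the plane is n = DE × DF = (0, 4, -2).
G lies in the plane iff n · DG = 0.
This gives (4)y + (0) = 0, so y = 0.

0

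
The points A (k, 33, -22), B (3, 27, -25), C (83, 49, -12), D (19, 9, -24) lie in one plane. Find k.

The points are coplanar iff AB · (AC × AD) = 0.
Expanding, this is linear in k: (-256)k + (5376) = 0.
So k = 21.

21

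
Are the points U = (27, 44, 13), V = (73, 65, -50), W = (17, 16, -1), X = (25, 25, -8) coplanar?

A normal to the plane through U, V, W is n = UV × UW = (-2058, 1274, -1078).
The plane has equation n·P = -13524. For X: n·X = -10976.
-10976 ≠ -13524, so X is off the plane.

No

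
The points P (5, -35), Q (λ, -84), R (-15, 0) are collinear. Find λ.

The three points are collinear iff det[PQ; PR] = 0.
This determinant is linear in λ: (35)λ + (-1155) = 0, so λ = 33.

33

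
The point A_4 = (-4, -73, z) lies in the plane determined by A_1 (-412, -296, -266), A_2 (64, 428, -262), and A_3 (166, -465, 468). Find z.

Coplanarity requires A_1A_2 · (A_1A_3 × A_1A_4) = 0.
A_1A_2 = (476, 724, 4), A_1A_3 = (578, -169, 734); the triple product is linear in z with coefficient -498916 and constant term 6984824.
Setting it to zero: z = 14.

14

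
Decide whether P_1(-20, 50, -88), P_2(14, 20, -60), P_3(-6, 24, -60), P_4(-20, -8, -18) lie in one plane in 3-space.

Yes

A normal to the plane through P_1, P_2, P_3 is n = P_1P_2 × P_1P_3 = (-112, -560, -464).
The plane has equation n·P = 15072. For P_4: n·P_4 = 15072.
Equal, so P_4 lies in the plane and all four are coplanar.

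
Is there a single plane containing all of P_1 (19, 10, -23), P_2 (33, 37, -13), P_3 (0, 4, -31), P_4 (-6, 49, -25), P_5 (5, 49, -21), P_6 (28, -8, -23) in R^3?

The plane through P_1, P_2, P_3 has normal n = P_1P_2 × P_1P_3 = (-156, -78, 429) and equation n·P = -13611.
Checking the remaining points: n·P_4 = -13611, n·P_5 = -13611, n·P_6 = -13611.
All equal -13611, so all 6 points lie in one plane.

Yes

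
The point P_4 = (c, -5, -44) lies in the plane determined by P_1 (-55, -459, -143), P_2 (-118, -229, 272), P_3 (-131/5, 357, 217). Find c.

A normal to the plane is n = P_1P_2 × P_1P_3 = (-255840, 34632, -58032).
P_4 lies in the plane iff n · P_1P_4 = 0.
This gives (-255840)c + (-4093440) = 0, so c = -16.

-16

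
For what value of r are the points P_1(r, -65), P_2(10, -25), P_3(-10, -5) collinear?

50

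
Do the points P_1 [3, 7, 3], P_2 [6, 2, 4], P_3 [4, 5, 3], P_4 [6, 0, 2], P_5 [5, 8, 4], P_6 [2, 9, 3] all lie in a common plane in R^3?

No

The plane through P_1, P_2, P_3 has normal n = P_1P_2 × P_1P_3 = (2, 1, -1) and equation n·P = 10.
Checking the remaining points: n·P_4 = 10, n·P_5 = 14, n·P_6 = 10.
Since n·P_5 = 14 ≠ 10, P_5 is off the plane and the points are not all coplanar.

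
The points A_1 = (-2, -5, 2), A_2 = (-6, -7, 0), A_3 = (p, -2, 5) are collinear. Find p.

Collinearity requires A_1A_2 × A_1A_3 = 0; each component is linear in p.
The y-component gives (-2)p + (8) = 0, so p = 4.
The remaining components then also vanish.

4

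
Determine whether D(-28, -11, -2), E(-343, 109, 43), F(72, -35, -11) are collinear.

No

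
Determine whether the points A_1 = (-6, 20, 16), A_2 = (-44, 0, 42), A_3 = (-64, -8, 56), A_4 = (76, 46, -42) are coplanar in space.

No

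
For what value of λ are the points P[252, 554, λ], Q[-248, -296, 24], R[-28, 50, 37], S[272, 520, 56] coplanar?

Coplanarity ⇔ det[PQ; PR; PS] = 0.
Expanding, this is linear in λ: (400)λ + (-3600) = 0.
So λ = 9.

9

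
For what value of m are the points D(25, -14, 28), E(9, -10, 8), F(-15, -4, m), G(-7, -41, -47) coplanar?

The points are coplanar iff DE · (DF × DG) = 0.
Expanding, this is linear in m: (-560)m + (-12320) = 0.
So m = -22.

-22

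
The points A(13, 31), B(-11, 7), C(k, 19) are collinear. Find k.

The three points are collinear iff det[AB; AC] = 0.
This determinant is linear in k: (24)k + (-24) = 0, so k = 1.

1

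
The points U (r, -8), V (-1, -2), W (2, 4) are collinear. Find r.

The three points are collinear iff det[UV; UW] = 0.
This determinant is linear in r: (-6)r + (-24) = 0, so r = -4.

-4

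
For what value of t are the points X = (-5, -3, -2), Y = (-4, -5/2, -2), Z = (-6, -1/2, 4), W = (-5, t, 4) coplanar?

Normal to plane XYZ: n = (3, -6, 3); plane equation n·P = -3.
Requiring n·W = -3: (-6)t + (-3) = -3.
So t = 0.

0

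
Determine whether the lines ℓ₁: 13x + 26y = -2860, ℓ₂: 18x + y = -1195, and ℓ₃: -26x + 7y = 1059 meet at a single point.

Yes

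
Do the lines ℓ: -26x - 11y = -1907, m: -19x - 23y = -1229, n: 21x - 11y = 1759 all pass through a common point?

Yes

The three lines meet at one point iff the augmented coefficient matrix [aᵢ bᵢ cᵢ] has rank < 3, i.e. its determinant vanishes.
Here the determinant is 0.
It vanishes, so the lines are concurrent at (78, -11).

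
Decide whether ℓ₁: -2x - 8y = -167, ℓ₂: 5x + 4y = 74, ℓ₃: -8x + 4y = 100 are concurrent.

No

Intersecting ℓ₁ and ℓ₂: solving the 2×2 system gives (x, y) = (-19/8, 687/32).
Substitute into ℓ₃: (-8)(-19/8) + (4)(687/32) = 839/8.
But ℓ₃ requires 100 ≠ 839/8, so the three lines have no common point.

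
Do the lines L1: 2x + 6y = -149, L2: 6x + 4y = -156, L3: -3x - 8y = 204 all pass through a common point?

No

Intersecting L1 and L2: solving the 2×2 system gives (x, y) = (-85/7, -291/14).
Substitute into L3: (-3)(-85/7) + (-8)(-291/14) = 1419/7.
But L3 requires 204 ≠ 1419/7, so the three lines have no common point.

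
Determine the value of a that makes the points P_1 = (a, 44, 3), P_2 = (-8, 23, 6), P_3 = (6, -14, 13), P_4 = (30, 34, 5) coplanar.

The points are coplanar iff P_1P_2 · (P_1P_3 × P_1P_4) = 0.
Expanding, this is linear in a: (40)a + (-880) = 0.
So a = 22.

22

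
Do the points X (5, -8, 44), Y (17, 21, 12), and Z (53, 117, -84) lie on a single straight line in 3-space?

XY = (12, 29, -32), XZ = (48, 125, -128).
Comparing components 2 and 3: (29)(-128) − (-32)(125) = 288 ≠ 0, so XY and XZ are not parallel and the points are not collinear.

No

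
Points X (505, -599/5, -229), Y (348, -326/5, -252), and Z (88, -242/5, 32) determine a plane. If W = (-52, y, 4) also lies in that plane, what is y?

2

A normal to the plane is n = XY × XZ = (79464/5, 50568, 57792/5).
W lies in the plane iff n · XW = 0.
This gives (50568)y + (-101136) = 0, so y = 2.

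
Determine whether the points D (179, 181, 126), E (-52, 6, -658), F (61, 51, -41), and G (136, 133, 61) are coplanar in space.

The four points are coplanar iff the 3×3 determinant with rows DE, DF, DG is zero.
Rows: (-231, -175, -784), (-118, -130, -167), (-43, -48, -65).
Expanding along the first row: (-231)(434) − (-175)(489) + (-784)(74) = -72695.
Nonzero ⇒ not coplanar.

No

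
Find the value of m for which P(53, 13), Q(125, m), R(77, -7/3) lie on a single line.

The three points are collinear iff det[PQ; PR] = 0.
This determinant is linear in m: (-24)m + (-792) = 0, so m = -33.

-33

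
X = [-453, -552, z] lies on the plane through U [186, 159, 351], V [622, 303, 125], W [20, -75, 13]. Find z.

The plane through U, V, W has equation −101556x + 184884y − 78120z = -16912980.
Substituting X: (-78120)z + (-56051100) = -16912980, so z = -501.

-501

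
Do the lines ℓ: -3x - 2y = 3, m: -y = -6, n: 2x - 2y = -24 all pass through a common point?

No

Lines aᵢx + bᵢy = cᵢ with pairwise distinct directions are concurrent exactly when det[aᵢ bᵢ cᵢ] = 0.
Here the determinant is -6.
Nonzero, so no common point exists.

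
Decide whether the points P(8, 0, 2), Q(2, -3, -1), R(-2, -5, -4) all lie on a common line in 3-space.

PQ = (-6, -3, -3), PR = (-10, -5, -6).
PQ × PR = (3, -6, 0).
The cross product is nonzero, so the points do not lie on one line.

No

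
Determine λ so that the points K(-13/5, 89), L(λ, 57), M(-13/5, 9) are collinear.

Collinearity: (L − K) must be parallel to (M − K) = (0, -80).
Cross-multiplying the components: (λ − (-13/5))·(-80) = (-32)·(0).
Solving gives λ = -13/5.

-13/5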